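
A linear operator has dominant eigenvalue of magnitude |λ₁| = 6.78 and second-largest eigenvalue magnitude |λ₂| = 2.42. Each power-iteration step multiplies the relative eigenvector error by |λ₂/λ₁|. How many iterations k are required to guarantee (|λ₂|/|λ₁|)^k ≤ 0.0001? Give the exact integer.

9

|λ₂/λ₁| = 2.42/6.78 = 0.35693
Need k ≥ ln(0.0001) / ln(0.35693) = -9.2103 / -1.0302 ≈ 8.940
Smallest integer k satisfying the bound: 9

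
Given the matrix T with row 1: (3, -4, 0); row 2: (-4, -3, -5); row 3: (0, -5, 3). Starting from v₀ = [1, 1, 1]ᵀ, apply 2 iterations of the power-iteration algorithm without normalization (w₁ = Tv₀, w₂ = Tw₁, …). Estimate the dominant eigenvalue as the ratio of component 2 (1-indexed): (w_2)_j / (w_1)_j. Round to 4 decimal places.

-4.1667

w1 = Tv₀ = (3·1 + (-4)·1 + 0·1; (-4)·1 + (-3)·1 + (-5)·1; 0·1 + (-5)·1 + 3·1) = (-1, -12, -2)
w2 = Tw1 = (3·(-1) + (-4)·(-12) + 0·(-2); (-4)·(-1) + (-3)·(-12) + (-5)·(-2); 0·(-1) + (-5)·(-12) + 3·(-2)) = (45, 50, 54)
Ratio at component: 50 / -12 = -4.1667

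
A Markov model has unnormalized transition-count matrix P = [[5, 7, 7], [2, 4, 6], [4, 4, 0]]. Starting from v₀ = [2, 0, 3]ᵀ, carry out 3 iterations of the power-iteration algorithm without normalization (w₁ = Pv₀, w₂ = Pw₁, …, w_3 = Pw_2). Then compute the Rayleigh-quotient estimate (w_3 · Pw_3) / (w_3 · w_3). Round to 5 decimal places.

λ ≈ 12.56342

w1 = Pv₀ = (5·2 + 7·0 + 7·3; 2·2 + 4·0 + 6·3; 4·2 + 4·0 + 0·3) = (31, 22, 8)
w2 = Pw1 = (5·31 + 7·22 + 7·8; 2·31 + 4·22 + 6·8; 4·31 + 4·22 + 0·8) = (365, 198, 212)
w3 = Pw2 = (4695, 2794, 2252)
Pw3 = (58797, 34078, 29956)
w3·Pw3 = 4695·58797 + 2794·34078 + 2252·29956 = 438726759; w3·w3 = 4695·4695 + 2794·2794 + 2252·2252 = 34920965
λ ≈ 438726759/34920965 = 12.56342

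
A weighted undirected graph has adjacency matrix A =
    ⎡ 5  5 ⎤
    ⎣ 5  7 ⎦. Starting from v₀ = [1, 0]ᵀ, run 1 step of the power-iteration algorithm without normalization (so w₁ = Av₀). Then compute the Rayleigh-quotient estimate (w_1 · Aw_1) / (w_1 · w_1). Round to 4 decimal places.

11.0000

w1 = Av₀ = (5·1 + 5·0; 5·1 + 7·0) = (5, 5)
Aw1 = (50, 60)
w1·Aw1 = 5·50 + 5·60 = 550; w1·w1 = 5·5 + 5·5 = 50
λ ≈ 550/50 = 11.0000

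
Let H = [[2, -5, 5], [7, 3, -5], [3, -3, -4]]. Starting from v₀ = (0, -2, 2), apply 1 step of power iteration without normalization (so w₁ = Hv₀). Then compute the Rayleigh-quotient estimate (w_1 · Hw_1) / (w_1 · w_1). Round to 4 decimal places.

0.5091

w1 = Hv₀ = (2·0 + (-5)·(-2) + 5·2; 7·0 + 3·(-2) + (-5)·2; 3·0 + (-3)·(-2) + (-4)·2) = (20, -16, -2)
Hw1 = (110, 102, 116)
w1·Hw1 = 20·110 + (-16)·102 + (-2)·116 = 336; w1·w1 = 20·20 + (-16)·(-16) + (-2)·(-2) = 660
λ ≈ 336/660 = 0.5091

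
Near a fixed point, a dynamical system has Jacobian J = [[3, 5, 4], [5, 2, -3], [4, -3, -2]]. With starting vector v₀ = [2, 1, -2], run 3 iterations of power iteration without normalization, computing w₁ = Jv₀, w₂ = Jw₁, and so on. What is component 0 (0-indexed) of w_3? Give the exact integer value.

285

w1 = Jv₀ = (3·2 + 5·1 + 4·(-2); 5·2 + 2·1 + (-3)·(-2); 4·2 + (-3)·1 + (-2)·(-2)) = (3, 18, 9)
w2 = Jw1 = (3·3 + 5·18 + 4·9; 5·3 + 2·18 + (-3)·9; 4·3 + (-3)·18 + (-2)·9) = (135, 24, -60)
w3 = Jw2 = (285, 903, 588)
The requested component of w3 is 285.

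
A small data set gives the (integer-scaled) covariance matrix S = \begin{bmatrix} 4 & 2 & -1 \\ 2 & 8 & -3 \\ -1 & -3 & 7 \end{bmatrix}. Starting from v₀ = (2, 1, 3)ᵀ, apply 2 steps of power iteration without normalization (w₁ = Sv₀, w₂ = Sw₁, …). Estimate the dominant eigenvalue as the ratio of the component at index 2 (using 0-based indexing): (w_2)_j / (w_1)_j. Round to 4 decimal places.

6.0000

w1 = Sv₀ = (4·2 + 2·1 + (-1)·3; 2·2 + 8·1 + (-3)·3; (-1)·2 + (-3)·1 + 7·3) = (7, 3, 16)
w2 = Sw1 = (4·7 + 2·3 + (-1)·16; 2·7 + 8·3 + (-3)·16; (-1)·7 + (-3)·3 + 7·16) = (18, -10, 96)
Ratio at component: 96 / 16 = 6.0000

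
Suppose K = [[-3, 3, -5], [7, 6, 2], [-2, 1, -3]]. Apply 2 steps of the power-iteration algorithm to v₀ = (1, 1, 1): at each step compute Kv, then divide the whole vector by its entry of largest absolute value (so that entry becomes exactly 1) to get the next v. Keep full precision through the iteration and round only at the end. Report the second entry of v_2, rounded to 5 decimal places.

0.58750

Kv0 = (-5.000000, 15.000000, -4.000000); divide by 15.000000 → v1 = (-0.333333, 1.000000, -0.266667)
Kv1 = (5.333333, 3.133333, 2.466667); divide by 5.333333 → v2 = (1.000000, 0.587500, 0.462500)
Requested entry of v2: 47/80 = 0.58750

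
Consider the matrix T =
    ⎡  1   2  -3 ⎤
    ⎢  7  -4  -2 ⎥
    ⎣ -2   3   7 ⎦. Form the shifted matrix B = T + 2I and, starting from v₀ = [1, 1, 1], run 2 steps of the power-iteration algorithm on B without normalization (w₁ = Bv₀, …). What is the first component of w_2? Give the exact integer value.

B = T + 2I has rows (3, 2, -3); (7, -2, -2); (-2, 3, 9)
w1 = Bv₀ = (3·1 + 2·1 + (-3)·1; 7·1 + (-2)·1 + (-2)·1; (-2)·1 + 3·1 + 9·1) = (2, 3, 10)
w2 = Bw1 = (3·2 + 2·3 + (-3)·10; 7·2 + (-2)·3 + (-2)·10; (-2)·2 + 3·3 + 9·10) = (-18, -12, 95)
Requested component of w2: -18

-18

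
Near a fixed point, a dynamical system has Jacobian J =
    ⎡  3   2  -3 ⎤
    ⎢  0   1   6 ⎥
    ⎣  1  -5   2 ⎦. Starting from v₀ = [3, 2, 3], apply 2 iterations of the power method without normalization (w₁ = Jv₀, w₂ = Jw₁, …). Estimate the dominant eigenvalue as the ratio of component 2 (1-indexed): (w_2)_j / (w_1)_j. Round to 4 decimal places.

w1 = Jv₀ = (3·3 + 2·2 + (-3)·3; 0·3 + 1·2 + 6·3; 1·3 + (-5)·2 + 2·3) = (4, 20, -1)
w2 = Jw1 = (3·4 + 2·20 + (-3)·(-1); 0·4 + 1·20 + 6·(-1); 1·4 + (-5)·20 + 2·(-1)) = (55, 14, -98)
Ratio at component: 14 / 20 = 0.7000

λ ≈ 0.7000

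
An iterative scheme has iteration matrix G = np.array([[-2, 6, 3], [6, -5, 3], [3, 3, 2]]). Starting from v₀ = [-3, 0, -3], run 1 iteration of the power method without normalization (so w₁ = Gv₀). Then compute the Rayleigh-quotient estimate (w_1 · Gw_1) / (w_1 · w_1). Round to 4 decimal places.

w1 = Gv₀ = ((-2)·(-3) + 6·0 + 3·(-3); 6·(-3) + (-5)·0 + 3·(-3); 3·(-3) + 3·0 + 2·(-3)) = (-3, -27, -15)
Gw1 = (-201, 72, -120)
w1·Gw1 = (-3)·(-201) + (-27)·72 + (-15)·(-120) = 459; w1·w1 = (-3)·(-3) + (-27)·(-27) + (-15)·(-15) = 963
λ ≈ 459/963 = 0.4766

λ ≈ 0.4766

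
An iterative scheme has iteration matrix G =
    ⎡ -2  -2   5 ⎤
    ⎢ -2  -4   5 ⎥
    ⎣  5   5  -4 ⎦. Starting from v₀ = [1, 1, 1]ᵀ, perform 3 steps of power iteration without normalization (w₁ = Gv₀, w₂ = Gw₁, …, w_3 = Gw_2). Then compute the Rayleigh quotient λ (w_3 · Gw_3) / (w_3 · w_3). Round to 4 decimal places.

-11.5889

w1 = Gv₀ = (1, -1, 6)
w2 = Gw1 = (30, 32, -24)
w3 = Gw2 = (-244, -308, 406)
Gw3 = (3134, 3750, -4384)
w3·Gw3 = (-244)·3134 + (-308)·3750 + 406·(-4384) = -3699600; w3·w3 = (-244)·(-244) + (-308)·(-308) + 406·406 = 319236
λ ≈ -3699600/319236 = -11.5889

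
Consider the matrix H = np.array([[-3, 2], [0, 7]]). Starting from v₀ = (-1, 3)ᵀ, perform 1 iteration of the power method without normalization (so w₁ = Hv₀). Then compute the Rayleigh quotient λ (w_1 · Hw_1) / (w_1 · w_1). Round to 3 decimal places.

w1 = Hv₀ = (9, 21)
Hw1 = (15, 147)
w1·Hw1 = 9·15 + 21·147 = 3222; w1·w1 = 9·9 + 21·21 = 522
λ ≈ 3222/522 = 6.172

6.172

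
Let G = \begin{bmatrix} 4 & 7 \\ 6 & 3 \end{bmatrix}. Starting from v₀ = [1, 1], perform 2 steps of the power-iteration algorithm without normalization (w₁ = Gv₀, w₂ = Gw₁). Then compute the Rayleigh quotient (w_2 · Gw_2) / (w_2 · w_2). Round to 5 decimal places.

λ ≈ 10.00627

w1 = Gv₀ = (4·1 + 7·1; 6·1 + 3·1) = (11, 9)
w2 = Gw1 = (4·11 + 7·9; 6·11 + 3·9) = (107, 93)
Gw2 = (1079, 921)
w2·Gw2 = 107·1079 + 93·921 = 201106; w2·w2 = 107·107 + 93·93 = 20098
λ ≈ 201106/20098 = 10.00627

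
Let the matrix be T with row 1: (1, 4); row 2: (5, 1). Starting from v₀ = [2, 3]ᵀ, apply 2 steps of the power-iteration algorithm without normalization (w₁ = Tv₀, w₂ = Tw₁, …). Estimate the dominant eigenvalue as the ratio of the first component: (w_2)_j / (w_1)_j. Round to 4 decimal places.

λ ≈ 4.7143

w1 = Tv₀ = (14, 13)
w2 = Tw1 = (66, 83)
Ratio at component: 66 / 14 = 4.7143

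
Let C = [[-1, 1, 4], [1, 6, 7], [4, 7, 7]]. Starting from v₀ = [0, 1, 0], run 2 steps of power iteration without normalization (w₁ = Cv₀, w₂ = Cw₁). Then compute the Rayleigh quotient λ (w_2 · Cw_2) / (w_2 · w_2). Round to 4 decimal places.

λ ≈ 14.3688

w1 = Cv₀ = ((-1)·0 + 1·1 + 4·0; 1·0 + 6·1 + 7·0; 4·0 + 7·1 + 7·0) = (1, 6, 7)
w2 = Cw1 = ((-1)·1 + 1·6 + 4·7; 1·1 + 6·6 + 7·7; 4·1 + 7·6 + 7·7) = (33, 86, 95)
Cw2 = (433, 1214, 1399)
w2·Cw2 = 33·433 + 86·1214 + 95·1399 = 251598; w2·w2 = 33·33 + 86·86 + 95·95 = 17510
λ ≈ 251598/17510 = 14.3688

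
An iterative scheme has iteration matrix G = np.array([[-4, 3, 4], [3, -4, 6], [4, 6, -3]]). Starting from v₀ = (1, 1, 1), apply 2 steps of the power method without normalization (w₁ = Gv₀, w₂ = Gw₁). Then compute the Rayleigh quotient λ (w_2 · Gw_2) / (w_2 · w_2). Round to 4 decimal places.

4.1367

w1 = Gv₀ = (3, 5, 7)
w2 = Gw1 = (31, 31, 21)
Gw2 = (53, 95, 247)
w2·Gw2 = 31·53 + 31·95 + 21·247 = 9775; w2·w2 = 31·31 + 31·31 + 21·21 = 2363
λ ≈ 9775/2363 = 4.1367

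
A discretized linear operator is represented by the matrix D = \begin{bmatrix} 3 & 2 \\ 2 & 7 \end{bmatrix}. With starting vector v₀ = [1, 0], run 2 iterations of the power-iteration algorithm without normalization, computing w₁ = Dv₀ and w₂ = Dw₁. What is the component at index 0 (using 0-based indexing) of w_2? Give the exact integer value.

13

w1 = Dv₀ = (3, 2)
w2 = Dw1 = (13, 20)
The requested component of w2 is 13.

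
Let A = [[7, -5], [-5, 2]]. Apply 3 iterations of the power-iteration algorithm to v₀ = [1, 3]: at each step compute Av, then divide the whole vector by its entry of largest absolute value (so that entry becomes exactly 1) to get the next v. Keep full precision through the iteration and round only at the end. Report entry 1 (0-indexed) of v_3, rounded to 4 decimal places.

-0.6107

Av0 = (-8.00000, 1.00000); divide by -8.00000 → v1 = (1.00000, -0.12500)
Av1 = (7.62500, -5.25000); divide by 7.62500 → v2 = (1.00000, -0.68852)
Av2 = (10.44262, -6.37705); divide by 10.44262 → v3 = (1.00000, -0.61068)
Requested entry of v3: 389/-637 = -0.6107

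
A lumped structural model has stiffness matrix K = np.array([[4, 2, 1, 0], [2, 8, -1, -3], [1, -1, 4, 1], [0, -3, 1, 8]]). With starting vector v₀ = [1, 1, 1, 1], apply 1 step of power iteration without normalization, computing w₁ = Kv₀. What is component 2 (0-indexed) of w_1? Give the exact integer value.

5

w1 = Kv₀ = (7, 6, 5, 6)
The requested component of w1 is 5.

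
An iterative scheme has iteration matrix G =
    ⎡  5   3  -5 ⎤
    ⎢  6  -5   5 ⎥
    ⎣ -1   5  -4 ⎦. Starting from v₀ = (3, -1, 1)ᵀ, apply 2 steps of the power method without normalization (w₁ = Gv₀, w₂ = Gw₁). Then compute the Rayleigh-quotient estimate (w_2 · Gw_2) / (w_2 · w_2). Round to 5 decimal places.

w1 = Gv₀ = (5·3 + 3·(-1) + (-5)·1; 6·3 + (-5)·(-1) + 5·1; (-1)·3 + 5·(-1) + (-4)·1) = (7, 28, -12)
w2 = Gw1 = (5·7 + 3·28 + (-5)·(-12); 6·7 + (-5)·28 + 5·(-12); (-1)·7 + 5·28 + (-4)·(-12)) = (179, -158, 181)
Gw2 = (-484, 2769, -1693)
w2·Gw2 = 179·(-484) + (-158)·2769 + 181·(-1693) = -830571; w2·w2 = 179·179 + (-158)·(-158) + 181·181 = 89766
λ ≈ -830571/89766 = -9.25262

-9.25262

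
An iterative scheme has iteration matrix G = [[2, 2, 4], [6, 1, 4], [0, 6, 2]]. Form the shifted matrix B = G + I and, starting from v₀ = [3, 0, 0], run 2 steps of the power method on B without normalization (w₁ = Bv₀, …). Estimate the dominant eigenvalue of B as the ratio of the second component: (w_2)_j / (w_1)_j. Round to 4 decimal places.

B = G + I has rows (3, 2, 4); (6, 2, 4); (0, 6, 3)
w1 = Bv₀ = (9, 18, 0)
w2 = Bw1 = (63, 90, 108)
Ratio: 90/18 = 5.0000

μ ≈ 5.0000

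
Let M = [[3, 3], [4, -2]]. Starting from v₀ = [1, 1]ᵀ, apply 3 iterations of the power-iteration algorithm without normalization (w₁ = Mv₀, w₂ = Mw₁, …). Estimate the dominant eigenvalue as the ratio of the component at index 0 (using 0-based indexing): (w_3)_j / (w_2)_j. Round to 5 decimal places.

5.50000

w1 = Mv₀ = (3·1 + 3·1; 4·1 + (-2)·1) = (6, 2)
w2 = Mw1 = (3·6 + 3·2; 4·6 + (-2)·2) = (24, 20)
w3 = Mw2 = (132, 56)
Ratio at component: 132 / 24 = 5.50000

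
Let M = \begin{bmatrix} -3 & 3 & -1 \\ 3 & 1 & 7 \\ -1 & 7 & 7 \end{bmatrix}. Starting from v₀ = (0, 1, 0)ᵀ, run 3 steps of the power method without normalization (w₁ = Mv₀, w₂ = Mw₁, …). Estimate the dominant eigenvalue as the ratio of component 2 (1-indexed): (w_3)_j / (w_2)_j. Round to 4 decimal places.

w1 = Mv₀ = ((-3)·0 + 3·1 + (-1)·0; 3·0 + 1·1 + 7·0; (-1)·0 + 7·1 + 7·0) = (3, 1, 7)
w2 = Mw1 = ((-3)·3 + 3·1 + (-1)·7; 3·3 + 1·1 + 7·7; (-1)·3 + 7·1 + 7·7) = (-13, 59, 53)
w3 = Mw2 = (163, 391, 797)
Ratio at component: 391 / 59 = 6.6271

λ ≈ 6.6271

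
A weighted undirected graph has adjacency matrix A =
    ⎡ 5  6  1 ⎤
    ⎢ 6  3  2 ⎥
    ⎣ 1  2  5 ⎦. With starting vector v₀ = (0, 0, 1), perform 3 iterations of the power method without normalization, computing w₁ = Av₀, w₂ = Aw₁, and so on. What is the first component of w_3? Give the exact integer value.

272

w1 = Av₀ = (1, 2, 5)
w2 = Aw1 = (22, 22, 30)
w3 = Aw2 = (272, 258, 216)
The requested component of w3 is 272.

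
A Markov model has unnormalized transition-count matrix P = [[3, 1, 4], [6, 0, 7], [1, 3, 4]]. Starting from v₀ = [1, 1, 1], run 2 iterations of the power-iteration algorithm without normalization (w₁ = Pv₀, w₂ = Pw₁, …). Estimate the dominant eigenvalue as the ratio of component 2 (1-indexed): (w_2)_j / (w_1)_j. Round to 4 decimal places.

8.0000

w1 = Pv₀ = (3·1 + 1·1 + 4·1; 6·1 + 0·1 + 7·1; 1·1 + 3·1 + 4·1) = (8, 13, 8)
w2 = Pw1 = (3·8 + 1·13 + 4·8; 6·8 + 0·13 + 7·8; 1·8 + 3·13 + 4·8) = (69, 104, 79)
Ratio at component: 104 / 13 = 8.0000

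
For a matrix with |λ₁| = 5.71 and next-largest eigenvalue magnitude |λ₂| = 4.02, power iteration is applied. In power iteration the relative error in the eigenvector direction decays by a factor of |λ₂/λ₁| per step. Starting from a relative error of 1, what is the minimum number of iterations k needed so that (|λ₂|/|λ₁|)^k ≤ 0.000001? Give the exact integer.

40

|λ₂/λ₁| = 4.02/5.71 = 0.70403
Need k ≥ ln(0.000001) / ln(0.70403) = -13.8155 / -0.3509 ≈ 39.367
Smallest integer k satisfying the bound: 40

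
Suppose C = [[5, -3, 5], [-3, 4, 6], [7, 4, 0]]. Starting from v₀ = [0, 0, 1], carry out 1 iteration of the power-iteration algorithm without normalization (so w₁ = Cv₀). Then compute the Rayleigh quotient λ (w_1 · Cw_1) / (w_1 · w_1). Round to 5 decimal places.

w1 = Cv₀ = (5·0 + (-3)·0 + 5·1; (-3)·0 + 4·0 + 6·1; 7·0 + 4·0 + 0·1) = (5, 6, 0)
Cw1 = (7, 9, 59)
w1·Cw1 = 5·7 + 6·9 + 0·59 = 89; w1·w1 = 5·5 + 6·6 + 0·0 = 61
λ ≈ 89/61 = 1.45902

1.45902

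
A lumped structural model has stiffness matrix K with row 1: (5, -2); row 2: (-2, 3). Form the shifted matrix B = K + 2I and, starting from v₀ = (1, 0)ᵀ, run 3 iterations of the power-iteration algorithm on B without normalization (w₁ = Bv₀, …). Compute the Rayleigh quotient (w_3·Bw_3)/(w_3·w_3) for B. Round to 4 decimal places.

μ ≈ 8.2206

B = K + 2I has rows (7, -2); (-2, 5)
w1 = Bv₀ = (7·1 + (-2)·0; (-2)·1 + 5·0) = (7, -2)
w2 = Bw1 = (7·7 + (-2)·(-2); (-2)·7 + 5·(-2)) = (53, -24)
w3 = Bw2 = (419, -226)
Bw3 = (3385, -1968)
w3·Bw3 = 1863083; w3·w3 = 226637; μ ≈ 1863083/226637 = 8.2206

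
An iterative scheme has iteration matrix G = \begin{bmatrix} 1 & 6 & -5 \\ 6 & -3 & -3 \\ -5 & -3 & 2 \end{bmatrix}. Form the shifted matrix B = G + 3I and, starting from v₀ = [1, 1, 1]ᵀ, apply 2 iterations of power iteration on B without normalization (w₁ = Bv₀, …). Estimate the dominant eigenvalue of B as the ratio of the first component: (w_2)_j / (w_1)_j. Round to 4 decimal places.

μ ≈ 10.6000

B = G + 3I has rows (4, 6, -5); (6, 0, -3); (-5, -3, 5)
w1 = Bv₀ = (4·1 + 6·1 + (-5)·1; 6·1 + 0·1 + (-3)·1; (-5)·1 + (-3)·1 + 5·1) = (5, 3, -3)
w2 = Bw1 = (4·5 + 6·3 + (-5)·(-3); 6·5 + 0·3 + (-3)·(-3); (-5)·5 + (-3)·3 + 5·(-3)) = (53, 39, -49)
Ratio: 53/5 = 10.6000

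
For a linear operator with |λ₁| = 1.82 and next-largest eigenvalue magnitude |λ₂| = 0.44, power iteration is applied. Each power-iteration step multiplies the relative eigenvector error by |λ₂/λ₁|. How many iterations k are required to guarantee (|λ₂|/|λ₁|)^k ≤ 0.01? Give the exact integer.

|λ₂/λ₁| = 0.44/1.82 = 0.24176
Need k ≥ ln(0.01) / ln(0.24176) = -4.6052 / -1.4198 ≈ 3.243
Smallest integer k satisfying the bound: 4

4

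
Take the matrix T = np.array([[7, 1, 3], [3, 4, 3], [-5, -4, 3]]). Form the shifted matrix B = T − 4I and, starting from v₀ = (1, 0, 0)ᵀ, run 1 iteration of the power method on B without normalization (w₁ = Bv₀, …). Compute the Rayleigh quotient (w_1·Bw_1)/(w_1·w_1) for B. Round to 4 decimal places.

B = T − 4I has rows (3, 1, 3); (3, 0, 3); (-5, -4, -1)
w1 = Bv₀ = (3, 3, -5)
Bw1 = (-3, -6, -22)
w1·Bw1 = 83; w1·w1 = 43; μ ≈ 83/43 = 1.9302

μ ≈ 1.9302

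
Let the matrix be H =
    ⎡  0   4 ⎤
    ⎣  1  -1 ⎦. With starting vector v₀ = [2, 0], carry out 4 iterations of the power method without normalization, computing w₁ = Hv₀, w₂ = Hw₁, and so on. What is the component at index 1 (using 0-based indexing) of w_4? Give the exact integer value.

w1 = Hv₀ = (0·2 + 4·0; 1·2 + (-1)·0) = (0, 2)
w2 = Hw1 = (0·0 + 4·2; 1·0 + (-1)·2) = (8, -2)
w3 = Hw2 = (-8, 10)
w4 = Hw3 = (40, -18)
The requested component of w4 is -18.

-18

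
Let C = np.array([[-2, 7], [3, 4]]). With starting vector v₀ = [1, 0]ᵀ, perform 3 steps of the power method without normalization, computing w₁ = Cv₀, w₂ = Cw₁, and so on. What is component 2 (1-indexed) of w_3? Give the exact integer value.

w1 = Cv₀ = ((-2)·1 + 7·0; 3·1 + 4·0) = (-2, 3)
w2 = Cw1 = ((-2)·(-2) + 7·3; 3·(-2) + 4·3) = (25, 6)
w3 = Cw2 = (-8, 99)
The requested component of w3 is 99.

99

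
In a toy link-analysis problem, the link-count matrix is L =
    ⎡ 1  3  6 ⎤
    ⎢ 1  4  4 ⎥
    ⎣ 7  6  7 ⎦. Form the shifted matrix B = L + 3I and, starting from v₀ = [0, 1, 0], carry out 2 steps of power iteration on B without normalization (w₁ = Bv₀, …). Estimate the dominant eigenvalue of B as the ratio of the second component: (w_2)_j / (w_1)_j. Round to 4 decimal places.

μ ≈ 10.8571

B = L + 3I has rows (4, 3, 6); (1, 7, 4); (7, 6, 10)
w1 = Bv₀ = (4·0 + 3·1 + 6·0; 1·0 + 7·1 + 4·0; 7·0 + 6·1 + 10·0) = (3, 7, 6)
w2 = Bw1 = (4·3 + 3·7 + 6·6; 1·3 + 7·7 + 4·6; 7·3 + 6·7 + 10·6) = (69, 76, 123)
Ratio: 76/7 = 10.8571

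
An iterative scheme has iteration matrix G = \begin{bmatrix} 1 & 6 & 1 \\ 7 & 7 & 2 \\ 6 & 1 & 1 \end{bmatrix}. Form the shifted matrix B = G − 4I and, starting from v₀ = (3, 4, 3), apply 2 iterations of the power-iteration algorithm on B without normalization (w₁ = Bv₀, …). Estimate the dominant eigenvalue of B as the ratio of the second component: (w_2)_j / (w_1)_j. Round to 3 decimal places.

B = G − 4I has rows (-3, 6, 1); (7, 3, 2); (6, 1, -3)
w1 = Bv₀ = ((-3)·3 + 6·4 + 1·3; 7·3 + 3·4 + 2·3; 6·3 + 1·4 + (-3)·3) = (18, 39, 13)
w2 = Bw1 = ((-3)·18 + 6·39 + 1·13; 7·18 + 3·39 + 2·13; 6·18 + 1·39 + (-3)·13) = (193, 269, 108)
Ratio: 269/39 = 6.897

μ ≈ 6.897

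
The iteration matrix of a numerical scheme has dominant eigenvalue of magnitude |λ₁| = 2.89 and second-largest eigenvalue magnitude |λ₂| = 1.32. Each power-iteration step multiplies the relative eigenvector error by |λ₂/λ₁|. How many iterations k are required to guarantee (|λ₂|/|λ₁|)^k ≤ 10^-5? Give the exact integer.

15

|λ₂/λ₁| = 1.32/2.89 = 0.45675
Need k ≥ ln(10^-5) / ln(0.45675) = -11.5129 / -0.7836 ≈ 14.692
Smallest integer k satisfying the bound: 15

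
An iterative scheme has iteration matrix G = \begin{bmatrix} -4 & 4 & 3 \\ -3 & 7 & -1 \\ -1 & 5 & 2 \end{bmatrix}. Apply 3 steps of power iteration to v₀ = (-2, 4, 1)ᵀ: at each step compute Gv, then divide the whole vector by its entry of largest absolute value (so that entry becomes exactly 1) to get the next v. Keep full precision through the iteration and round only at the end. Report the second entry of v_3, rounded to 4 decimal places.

Gv0 = (27.00000, 33.00000, 24.00000); divide by 33.00000 → v1 = (0.81818, 1.00000, 0.72727)
Gv1 = (2.90909, 3.81818, 5.63636); divide by 5.63636 → v2 = (0.51613, 0.67742, 1.00000)
Gv2 = (3.64516, 2.19355, 4.87097); divide by 4.87097 → v3 = (0.74834, 0.45033, 1.00000)
Requested entry of v3: 408/906 = 0.4503

0.4503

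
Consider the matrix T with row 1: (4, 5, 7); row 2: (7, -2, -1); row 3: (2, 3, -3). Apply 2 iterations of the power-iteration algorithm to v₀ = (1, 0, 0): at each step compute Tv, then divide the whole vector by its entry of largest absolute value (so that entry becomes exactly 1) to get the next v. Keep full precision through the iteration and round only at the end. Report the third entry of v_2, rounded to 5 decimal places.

Tv0 = (4.000000, 7.000000, 2.000000); divide by 7.000000 → v1 = (0.571429, 1.000000, 0.285714)
Tv1 = (9.285714, 1.714286, 3.285714); divide by 9.285714 → v2 = (1.000000, 0.184615, 0.353846)
Requested entry of v2: 23/65 = 0.35385

0.35385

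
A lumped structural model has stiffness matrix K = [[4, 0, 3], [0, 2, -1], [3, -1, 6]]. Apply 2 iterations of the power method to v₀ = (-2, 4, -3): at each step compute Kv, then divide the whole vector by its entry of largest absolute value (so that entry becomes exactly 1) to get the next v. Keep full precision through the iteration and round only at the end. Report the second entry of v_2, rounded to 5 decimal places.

-0.21739

Kv0 = (-17.000000, 11.000000, -28.000000); divide by -28.000000 → v1 = (0.607143, -0.392857, 1.000000)
Kv1 = (5.428571, -1.785714, 8.214286); divide by 8.214286 → v2 = (0.660870, -0.217391, 1.000000)
Requested entry of v2: 50/-230 = -0.21739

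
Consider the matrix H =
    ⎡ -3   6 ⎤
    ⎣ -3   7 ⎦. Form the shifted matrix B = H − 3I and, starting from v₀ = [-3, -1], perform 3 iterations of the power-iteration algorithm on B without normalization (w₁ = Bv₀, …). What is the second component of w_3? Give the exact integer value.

62

B = H − 3I has rows (-6, 6); (-3, 4)
w1 = Bv₀ = (12, 5)
w2 = Bw1 = (-42, -16)
w3 = Bw2 = (156, 62)
Requested component of w3: 62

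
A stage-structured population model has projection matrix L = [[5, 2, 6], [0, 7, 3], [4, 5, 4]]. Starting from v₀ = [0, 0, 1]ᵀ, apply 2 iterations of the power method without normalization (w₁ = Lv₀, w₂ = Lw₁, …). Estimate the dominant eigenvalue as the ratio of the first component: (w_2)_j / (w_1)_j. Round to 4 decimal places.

w1 = Lv₀ = (5·0 + 2·0 + 6·1; 0·0 + 7·0 + 3·1; 4·0 + 5·0 + 4·1) = (6, 3, 4)
w2 = Lw1 = (5·6 + 2·3 + 6·4; 0·6 + 7·3 + 3·4; 4·6 + 5·3 + 4·4) = (60, 33, 55)
Ratio at component: 60 / 6 = 10.0000

λ ≈ 10.0000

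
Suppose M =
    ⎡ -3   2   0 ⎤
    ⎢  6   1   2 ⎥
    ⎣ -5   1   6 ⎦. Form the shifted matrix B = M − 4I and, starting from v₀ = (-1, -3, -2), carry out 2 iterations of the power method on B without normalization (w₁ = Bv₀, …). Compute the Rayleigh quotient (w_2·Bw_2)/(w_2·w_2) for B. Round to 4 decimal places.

B = M − 4I has rows (-7, 2, 0); (6, -3, 2); (-5, 1, 2)
w1 = Bv₀ = ((-7)·(-1) + 2·(-3) + 0·(-2); 6·(-1) + (-3)·(-3) + 2·(-2); (-5)·(-1) + 1·(-3) + 2·(-2)) = (1, -1, -2)
w2 = Bw1 = ((-7)·1 + 2·(-1) + 0·(-2); 6·1 + (-3)·(-1) + 2·(-2); (-5)·1 + 1·(-1) + 2·(-2)) = (-9, 5, -10)
Bw2 = (73, -89, 30)
w2·Bw2 = -1402; w2·w2 = 206; μ ≈ -1402/206 = -6.8058

μ ≈ -6.8058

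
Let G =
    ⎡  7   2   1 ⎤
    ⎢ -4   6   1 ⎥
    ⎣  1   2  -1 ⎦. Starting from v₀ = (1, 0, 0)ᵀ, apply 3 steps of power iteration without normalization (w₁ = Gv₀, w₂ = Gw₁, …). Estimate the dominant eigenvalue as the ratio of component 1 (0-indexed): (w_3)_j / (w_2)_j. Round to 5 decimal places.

9.33333

w1 = Gv₀ = (7·1 + 2·0 + 1·0; (-4)·1 + 6·0 + 1·0; 1·1 + 2·0 + (-1)·0) = (7, -4, 1)
w2 = Gw1 = (7·7 + 2·(-4) + 1·1; (-4)·7 + 6·(-4) + 1·1; 1·7 + 2·(-4) + (-1)·1) = (42, -51, -2)
w3 = Gw2 = (190, -476, -58)
Ratio at component: -476 / -51 = 9.33333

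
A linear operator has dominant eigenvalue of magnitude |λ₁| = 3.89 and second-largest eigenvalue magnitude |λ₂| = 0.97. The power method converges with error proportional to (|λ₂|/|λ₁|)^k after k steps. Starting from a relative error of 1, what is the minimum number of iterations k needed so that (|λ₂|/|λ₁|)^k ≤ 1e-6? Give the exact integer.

10

|λ₂/λ₁| = 0.97/3.89 = 0.24936
Need k ≥ ln(1e-6) / ln(0.24936) = -13.8155 / -1.3889 ≈ 9.947
Smallest integer k satisfying the bound: 10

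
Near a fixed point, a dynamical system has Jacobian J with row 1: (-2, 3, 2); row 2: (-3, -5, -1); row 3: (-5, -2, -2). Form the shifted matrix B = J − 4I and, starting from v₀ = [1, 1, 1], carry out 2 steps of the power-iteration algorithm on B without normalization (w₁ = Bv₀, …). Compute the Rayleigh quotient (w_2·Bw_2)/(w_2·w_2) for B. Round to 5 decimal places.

μ ≈ -8.33775

B = J − 4I has rows (-6, 3, 2); (-3, -9, -1); (-5, -2, -6)
w1 = Bv₀ = (-1, -13, -13)
w2 = Bw1 = (-59, 133, 109)
Bw2 = (971, -1129, -625)
w2·Bw2 = -275571; w2·w2 = 33051; μ ≈ -275571/33051 = -8.33775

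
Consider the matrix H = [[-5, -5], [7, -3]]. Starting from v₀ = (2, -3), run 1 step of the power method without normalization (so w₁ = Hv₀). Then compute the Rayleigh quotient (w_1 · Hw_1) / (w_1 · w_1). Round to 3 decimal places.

w1 = Hv₀ = ((-5)·2 + (-5)·(-3); 7·2 + (-3)·(-3)) = (5, 23)
Hw1 = (-140, -34)
w1·Hw1 = 5·(-140) + 23·(-34) = -1482; w1·w1 = 5·5 + 23·23 = 554
λ ≈ -1482/554 = -2.675

λ ≈ -2.675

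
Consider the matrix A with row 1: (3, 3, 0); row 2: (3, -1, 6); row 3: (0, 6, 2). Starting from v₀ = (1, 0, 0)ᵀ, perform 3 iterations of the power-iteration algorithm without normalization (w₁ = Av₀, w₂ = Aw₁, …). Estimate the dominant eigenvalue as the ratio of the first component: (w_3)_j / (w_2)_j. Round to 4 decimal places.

w1 = Av₀ = (3, 3, 0)
w2 = Aw1 = (18, 6, 18)
w3 = Aw2 = (72, 156, 72)
Ratio at component: 72 / 18 = 4.0000

4.0000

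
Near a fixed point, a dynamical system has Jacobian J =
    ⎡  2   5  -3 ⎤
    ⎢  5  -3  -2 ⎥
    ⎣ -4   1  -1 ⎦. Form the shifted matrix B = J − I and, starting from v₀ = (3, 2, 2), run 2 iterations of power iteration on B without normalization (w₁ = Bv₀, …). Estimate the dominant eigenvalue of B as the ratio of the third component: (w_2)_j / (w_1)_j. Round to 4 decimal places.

B = J − I has rows (1, 5, -3); (5, -4, -2); (-4, 1, -2)
w1 = Bv₀ = (1·3 + 5·2 + (-3)·2; 5·3 + (-4)·2 + (-2)·2; (-4)·3 + 1·2 + (-2)·2) = (7, 3, -14)
w2 = Bw1 = (1·7 + 5·3 + (-3)·(-14); 5·7 + (-4)·3 + (-2)·(-14); (-4)·7 + 1·3 + (-2)·(-14)) = (64, 51, 3)
Ratio: 3/-14 = -0.2143

-0.2143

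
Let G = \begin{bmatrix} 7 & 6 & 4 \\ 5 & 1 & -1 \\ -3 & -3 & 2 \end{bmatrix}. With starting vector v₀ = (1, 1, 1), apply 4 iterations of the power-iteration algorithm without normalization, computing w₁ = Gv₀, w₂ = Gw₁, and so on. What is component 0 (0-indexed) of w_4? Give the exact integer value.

w1 = Gv₀ = (7·1 + 6·1 + 4·1; 5·1 + 1·1 + (-1)·1; (-3)·1 + (-3)·1 + 2·1) = (17, 5, -4)
w2 = Gw1 = (7·17 + 6·5 + 4·(-4); 5·17 + 1·5 + (-1)·(-4); (-3)·17 + (-3)·5 + 2·(-4)) = (133, 94, -74)
w3 = Gw2 = (1199, 833, -829)
w4 = Gw3 = (10075, 7657, -7754)
The requested component of w4 is 10075.

10075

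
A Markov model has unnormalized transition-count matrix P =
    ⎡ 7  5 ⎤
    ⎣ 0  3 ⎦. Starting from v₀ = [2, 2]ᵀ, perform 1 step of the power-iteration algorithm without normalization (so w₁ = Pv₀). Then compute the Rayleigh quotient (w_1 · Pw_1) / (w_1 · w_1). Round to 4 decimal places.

w1 = Pv₀ = (24, 6)
Pw1 = (198, 18)
w1·Pw1 = 24·198 + 6·18 = 4860; w1·w1 = 24·24 + 6·6 = 612
λ ≈ 4860/612 = 7.9412

λ ≈ 7.9412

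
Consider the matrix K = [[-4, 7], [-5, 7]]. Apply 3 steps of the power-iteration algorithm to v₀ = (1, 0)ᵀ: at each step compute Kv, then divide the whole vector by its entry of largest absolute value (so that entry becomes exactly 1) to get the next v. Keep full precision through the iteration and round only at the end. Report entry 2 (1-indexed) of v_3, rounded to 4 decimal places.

0.3448

Kv0 = (-4.00000, -5.00000); divide by -5.00000 → v1 = (0.80000, 1.00000)
Kv1 = (3.80000, 3.00000); divide by 3.80000 → v2 = (1.00000, 0.78947)
Kv2 = (1.52632, 0.52632); divide by 1.52632 → v3 = (1.00000, 0.34483)
Requested entry of v3: -10/-29 = 0.3448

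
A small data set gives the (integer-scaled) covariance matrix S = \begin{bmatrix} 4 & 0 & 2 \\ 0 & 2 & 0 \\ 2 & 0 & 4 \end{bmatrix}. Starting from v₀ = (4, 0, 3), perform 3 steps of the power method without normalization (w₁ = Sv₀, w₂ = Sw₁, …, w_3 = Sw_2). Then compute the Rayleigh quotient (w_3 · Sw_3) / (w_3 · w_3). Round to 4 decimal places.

λ ≈ 5.9999

w1 = Sv₀ = (22, 0, 20)
w2 = Sw1 = (128, 0, 124)
w3 = Sw2 = (760, 0, 752)
Sw3 = (4544, 0, 4528)
w3·Sw3 = 760·4544 + 0·0 + 752·4528 = 6858496; w3·w3 = 760·760 + 0·0 + 752·752 = 1143104
λ ≈ 6858496/1143104 = 5.9999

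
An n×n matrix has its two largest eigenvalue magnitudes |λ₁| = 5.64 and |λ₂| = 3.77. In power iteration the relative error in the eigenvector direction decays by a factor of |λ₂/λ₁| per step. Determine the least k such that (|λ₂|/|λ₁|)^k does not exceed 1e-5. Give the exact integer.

29

|λ₂/λ₁| = 3.77/5.64 = 0.66844
Need k ≥ ln(1e-5) / ln(0.66844) = -11.5129 / -0.4028 ≈ 28.582
Smallest integer k satisfying the bound: 29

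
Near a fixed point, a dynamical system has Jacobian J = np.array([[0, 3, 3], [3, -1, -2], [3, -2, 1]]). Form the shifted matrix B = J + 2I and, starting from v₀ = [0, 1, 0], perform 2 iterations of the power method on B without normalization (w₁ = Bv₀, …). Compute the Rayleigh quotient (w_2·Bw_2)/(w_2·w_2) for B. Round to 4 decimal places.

B = J + 2I has rows (2, 3, 3); (3, 1, -2); (3, -2, 3)
w1 = Bv₀ = (2·0 + 3·1 + 3·0; 3·0 + 1·1 + (-2)·0; 3·0 + (-2)·1 + 3·0) = (3, 1, -2)
w2 = Bw1 = (2·3 + 3·1 + 3·(-2); 3·3 + 1·1 + (-2)·(-2); 3·3 + (-2)·1 + 3·(-2)) = (3, 14, 1)
Bw2 = (51, 21, -16)
w2·Bw2 = 431; w2·w2 = 206; μ ≈ 431/206 = 2.0922

μ ≈ 2.0922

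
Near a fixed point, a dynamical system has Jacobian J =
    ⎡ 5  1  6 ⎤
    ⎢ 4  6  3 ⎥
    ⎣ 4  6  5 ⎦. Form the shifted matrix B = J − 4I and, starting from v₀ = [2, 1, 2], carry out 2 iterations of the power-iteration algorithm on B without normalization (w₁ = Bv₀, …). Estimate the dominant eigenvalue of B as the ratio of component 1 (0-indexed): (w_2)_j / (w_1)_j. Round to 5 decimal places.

μ ≈ 8.75000

B = J − 4I has rows (1, 1, 6); (4, 2, 3); (4, 6, 1)
w1 = Bv₀ = (15, 16, 16)
w2 = Bw1 = (127, 140, 172)
Ratio: 140/16 = 8.75000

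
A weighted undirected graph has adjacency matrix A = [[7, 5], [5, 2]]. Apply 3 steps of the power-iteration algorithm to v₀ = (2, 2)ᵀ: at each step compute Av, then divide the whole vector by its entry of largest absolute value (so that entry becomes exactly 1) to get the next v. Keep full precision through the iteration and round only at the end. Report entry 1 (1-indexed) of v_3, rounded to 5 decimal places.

1.00000

Av0 = (24.000000, 14.000000); divide by 24.000000 → v1 = (1.000000, 0.583333)
Av1 = (9.916667, 6.166667); divide by 9.916667 → v2 = (1.000000, 0.621849)
Av2 = (10.109244, 6.243697); divide by 10.109244 → v3 = (1.000000, 0.617623)
Requested entry of v3: 2406/2406 = 1.00000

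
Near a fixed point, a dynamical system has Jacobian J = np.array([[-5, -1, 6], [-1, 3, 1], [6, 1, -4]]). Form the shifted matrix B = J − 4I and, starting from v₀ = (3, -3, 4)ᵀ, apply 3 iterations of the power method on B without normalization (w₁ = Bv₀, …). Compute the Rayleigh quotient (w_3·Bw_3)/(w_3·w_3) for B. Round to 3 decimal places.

B = J − 4I has rows (-9, -1, 6); (-1, -1, 1); (6, 1, -8)
w1 = Bv₀ = (0, 4, -17)
w2 = Bw1 = (-106, -21, 140)
w3 = Bw2 = (1815, 267, -1777)
Bw3 = (-27264, -3859, 25373)
w3·Bw3 = -95602334; w3·w3 = 6523243; μ ≈ -95602334/6523243 = -14.656

-14.656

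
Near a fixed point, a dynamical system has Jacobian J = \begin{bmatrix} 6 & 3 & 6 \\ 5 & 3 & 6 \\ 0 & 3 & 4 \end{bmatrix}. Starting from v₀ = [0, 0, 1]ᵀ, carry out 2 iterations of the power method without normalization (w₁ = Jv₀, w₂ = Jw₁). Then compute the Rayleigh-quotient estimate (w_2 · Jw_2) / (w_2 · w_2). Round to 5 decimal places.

11.23245

w1 = Jv₀ = (6·0 + 3·0 + 6·1; 5·0 + 3·0 + 6·1; 0·0 + 3·0 + 4·1) = (6, 6, 4)
w2 = Jw1 = (6·6 + 3·6 + 6·4; 5·6 + 3·6 + 6·4; 0·6 + 3·6 + 4·4) = (78, 72, 34)
Jw2 = (888, 810, 352)
w2·Jw2 = 78·888 + 72·810 + 34·352 = 139552; w2·w2 = 78·78 + 72·72 + 34·34 = 12424
λ ≈ 139552/12424 = 11.23245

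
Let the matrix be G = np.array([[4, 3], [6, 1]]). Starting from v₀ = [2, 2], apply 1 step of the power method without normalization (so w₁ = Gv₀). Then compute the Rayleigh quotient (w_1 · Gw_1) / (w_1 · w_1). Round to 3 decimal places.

w1 = Gv₀ = (14, 14)
Gw1 = (98, 98)
w1·Gw1 = 14·98 + 14·98 = 2744; w1·w1 = 14·14 + 14·14 = 392
λ ≈ 2744/392 = 7.000

λ ≈ 7.000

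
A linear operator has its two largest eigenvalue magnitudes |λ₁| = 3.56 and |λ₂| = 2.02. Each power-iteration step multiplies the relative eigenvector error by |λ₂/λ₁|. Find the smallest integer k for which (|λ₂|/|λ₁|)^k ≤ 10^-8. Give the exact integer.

|λ₂/λ₁| = 2.02/3.56 = 0.56742
Need k ≥ ln(10^-8) / ln(0.56742) = -18.4207 / -0.5667 ≈ 32.507
Smallest integer k satisfying the bound: 33

33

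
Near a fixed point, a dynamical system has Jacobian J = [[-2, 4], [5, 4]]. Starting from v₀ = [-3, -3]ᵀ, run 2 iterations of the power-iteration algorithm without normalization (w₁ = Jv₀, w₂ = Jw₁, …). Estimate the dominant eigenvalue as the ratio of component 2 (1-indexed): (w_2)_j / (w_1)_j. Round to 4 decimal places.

w1 = Jv₀ = (-6, -27)
w2 = Jw1 = (-96, -138)
Ratio at component: -138 / -27 = 5.1111

λ ≈ 5.1111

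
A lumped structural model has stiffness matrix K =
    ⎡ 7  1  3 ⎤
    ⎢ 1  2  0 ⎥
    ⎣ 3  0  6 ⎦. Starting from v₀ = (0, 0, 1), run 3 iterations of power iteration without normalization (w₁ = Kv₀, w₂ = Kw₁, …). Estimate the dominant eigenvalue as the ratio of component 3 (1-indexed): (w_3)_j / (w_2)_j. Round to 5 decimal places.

w1 = Kv₀ = (7·0 + 1·0 + 3·1; 1·0 + 2·0 + 0·1; 3·0 + 0·0 + 6·1) = (3, 0, 6)
w2 = Kw1 = (7·3 + 1·0 + 3·6; 1·3 + 2·0 + 0·6; 3·3 + 0·0 + 6·6) = (39, 3, 45)
w3 = Kw2 = (411, 45, 387)
Ratio at component: 387 / 45 = 8.60000

λ ≈ 8.60000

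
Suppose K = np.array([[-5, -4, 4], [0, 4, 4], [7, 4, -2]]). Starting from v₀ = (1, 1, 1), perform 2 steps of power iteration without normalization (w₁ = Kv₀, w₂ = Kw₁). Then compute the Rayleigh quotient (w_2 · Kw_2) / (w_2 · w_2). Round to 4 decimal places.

λ ≈ -2.1338

w1 = Kv₀ = (-5, 8, 9)
w2 = Kw1 = (29, 68, -21)
Kw2 = (-501, 188, 517)
w2·Kw2 = 29·(-501) + 68·188 + (-21)·517 = -12602; w2·w2 = 29·29 + 68·68 + (-21)·(-21) = 5906
λ ≈ -12602/5906 = -2.1338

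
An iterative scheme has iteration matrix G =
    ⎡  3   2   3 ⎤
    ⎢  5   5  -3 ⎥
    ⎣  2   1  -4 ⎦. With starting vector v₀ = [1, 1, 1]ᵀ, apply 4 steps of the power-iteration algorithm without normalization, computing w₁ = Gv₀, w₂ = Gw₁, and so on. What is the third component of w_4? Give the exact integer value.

w1 = Gv₀ = (8, 7, -1)
w2 = Gw1 = (35, 78, 27)
w3 = Gw2 = (342, 484, 40)
w4 = Gw3 = (2114, 4010, 1008)
The requested component of w4 is 1008.

1008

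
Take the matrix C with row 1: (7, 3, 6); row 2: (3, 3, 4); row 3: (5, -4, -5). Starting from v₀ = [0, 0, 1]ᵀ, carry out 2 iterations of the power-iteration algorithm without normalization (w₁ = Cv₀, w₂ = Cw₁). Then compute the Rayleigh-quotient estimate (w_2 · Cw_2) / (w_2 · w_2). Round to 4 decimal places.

3.8521

w1 = Cv₀ = (7·0 + 3·0 + 6·1; 3·0 + 3·0 + 4·1; 5·0 + (-4)·0 + (-5)·1) = (6, 4, -5)
w2 = Cw1 = (7·6 + 3·4 + 6·(-5); 3·6 + 3·4 + 4·(-5); 5·6 + (-4)·4 + (-5)·(-5)) = (24, 10, 39)
Cw2 = (432, 258, -115)
w2·Cw2 = 24·432 + 10·258 + 39·(-115) = 8463; w2·w2 = 24·24 + 10·10 + 39·39 = 2197
λ ≈ 8463/2197 = 3.8521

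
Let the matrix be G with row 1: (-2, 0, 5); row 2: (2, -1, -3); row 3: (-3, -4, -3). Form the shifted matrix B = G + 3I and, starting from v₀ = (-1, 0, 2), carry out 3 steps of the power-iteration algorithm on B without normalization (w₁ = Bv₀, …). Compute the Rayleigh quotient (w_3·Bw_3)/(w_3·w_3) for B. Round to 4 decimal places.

μ ≈ 1.3889

B = G + 3I has rows (1, 0, 5); (2, 2, -3); (-3, -4, 0)
w1 = Bv₀ = (9, -8, 3)
w2 = Bw1 = (24, -7, 5)
w3 = Bw2 = (49, 19, -44)
Bw3 = (-171, 268, -223)
w3·Bw3 = 6525; w3·w3 = 4698; μ ≈ 6525/4698 = 1.3889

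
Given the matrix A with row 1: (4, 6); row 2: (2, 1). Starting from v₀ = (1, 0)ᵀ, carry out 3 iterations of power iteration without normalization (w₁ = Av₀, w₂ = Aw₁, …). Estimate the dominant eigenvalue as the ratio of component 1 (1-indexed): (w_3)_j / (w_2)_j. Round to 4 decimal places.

λ ≈ 6.1429

w1 = Av₀ = (4·1 + 6·0; 2·1 + 1·0) = (4, 2)
w2 = Aw1 = (4·4 + 6·2; 2·4 + 1·2) = (28, 10)
w3 = Aw2 = (172, 66)
Ratio at component: 172 / 28 = 6.1429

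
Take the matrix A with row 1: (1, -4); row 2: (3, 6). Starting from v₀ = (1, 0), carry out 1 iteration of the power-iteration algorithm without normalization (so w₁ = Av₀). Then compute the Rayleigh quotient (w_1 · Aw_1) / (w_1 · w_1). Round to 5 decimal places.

λ ≈ 5.20000

w1 = Av₀ = (1, 3)
Aw1 = (-11, 21)
w1·Aw1 = 1·(-11) + 3·21 = 52; w1·w1 = 1·1 + 3·3 = 10
λ ≈ 52/10 = 5.20000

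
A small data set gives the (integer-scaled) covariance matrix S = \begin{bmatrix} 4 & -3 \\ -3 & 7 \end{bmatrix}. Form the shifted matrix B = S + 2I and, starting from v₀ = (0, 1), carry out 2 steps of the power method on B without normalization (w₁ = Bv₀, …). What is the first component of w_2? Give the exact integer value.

-45

B = S + 2I has rows (6, -3); (-3, 9)
w1 = Bv₀ = (-3, 9)
w2 = Bw1 = (-45, 90)
Requested component of w2: -45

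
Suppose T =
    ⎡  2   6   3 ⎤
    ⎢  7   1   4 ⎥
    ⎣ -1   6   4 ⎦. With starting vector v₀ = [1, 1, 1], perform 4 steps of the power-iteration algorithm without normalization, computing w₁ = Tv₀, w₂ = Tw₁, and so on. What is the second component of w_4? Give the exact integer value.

w1 = Tv₀ = (2·1 + 6·1 + 3·1; 7·1 + 1·1 + 4·1; (-1)·1 + 6·1 + 4·1) = (11, 12, 9)
w2 = Tw1 = (2·11 + 6·12 + 3·9; 7·11 + 1·12 + 4·9; (-1)·11 + 6·12 + 4·9) = (121, 125, 97)
w3 = Tw2 = (1283, 1360, 1017)
w4 = Tw3 = (13777, 14409, 10945)
The requested component of w4 is 14409.

14409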